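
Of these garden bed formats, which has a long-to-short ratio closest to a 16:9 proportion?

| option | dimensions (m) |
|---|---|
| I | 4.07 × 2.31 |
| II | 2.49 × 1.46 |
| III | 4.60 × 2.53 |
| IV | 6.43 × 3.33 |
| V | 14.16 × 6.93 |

Ratios (long/short): I ≈ 1.762; II ≈ 1.705; III ≈ 1.818; IV ≈ 1.931; V ≈ 2.043.
16:9 ≈ 1.778; option I is nearest (Δ 0.016).

I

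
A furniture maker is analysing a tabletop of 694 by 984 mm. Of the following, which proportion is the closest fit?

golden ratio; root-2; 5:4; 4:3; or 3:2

root-2

Ratio = 984 / 694 ≈ 1.418.
Distances: golden ratio 1.618 (Δ 0.200); root-2 1.414 (Δ 0.004); 5:4 1.250 (Δ 0.168); 4:3 1.333 (Δ 0.085); 3:2 1.500 (Δ 0.082).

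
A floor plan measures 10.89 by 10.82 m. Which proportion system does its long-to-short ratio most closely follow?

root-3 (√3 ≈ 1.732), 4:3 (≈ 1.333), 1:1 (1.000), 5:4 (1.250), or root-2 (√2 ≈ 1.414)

Ratio = 10.89 / 10.82 ≈ 1.006.
Distances: root-3 1.732 (Δ 0.726); 4:3 1.333 (Δ 0.327); 1:1 1.000 (Δ 0.006); 5:4 1.250 (Δ 0.244); root-2 1.414 (Δ 0.408).

1:1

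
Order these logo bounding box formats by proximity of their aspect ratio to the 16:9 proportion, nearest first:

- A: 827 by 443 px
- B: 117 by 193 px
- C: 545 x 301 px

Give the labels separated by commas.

Ratios: A = 827 / 443 ≈ 1.867; B = 193 / 117 ≈ 1.650; C = 545 / 301 ≈ 1.811.
|Δ from 1.778|: A 0.089; B 0.128; C 0.033.

C, A, B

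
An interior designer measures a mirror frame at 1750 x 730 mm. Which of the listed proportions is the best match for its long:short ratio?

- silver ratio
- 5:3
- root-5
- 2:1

silver ratio

Ratio = 1750 / 730 ≈ 2.397.
Distances: silver ratio 2.414 (Δ 0.017); 5:3 1.667 (Δ 0.730); root-5 2.236 (Δ 0.161); 2:1 2.000 (Δ 0.397).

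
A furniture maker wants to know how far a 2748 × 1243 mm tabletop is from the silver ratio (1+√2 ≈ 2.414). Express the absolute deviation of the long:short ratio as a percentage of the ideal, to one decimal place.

Ratio = 2748 / 1243 ≈ 2.2108.
Ideal silver ratio ≈ 2.4142. |2.2108 − 2.4142| / 2.4142 ≈ 8.43% → 8.4%.

8.4%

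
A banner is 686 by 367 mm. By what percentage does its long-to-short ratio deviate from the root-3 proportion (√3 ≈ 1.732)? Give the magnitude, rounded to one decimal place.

7.9%

Ratio = 686 / 367 ≈ 1.8692.
Ideal root-3 ≈ 1.7321. |1.8692 − 1.7321| / 1.7321 ≈ 7.92% → 7.9%.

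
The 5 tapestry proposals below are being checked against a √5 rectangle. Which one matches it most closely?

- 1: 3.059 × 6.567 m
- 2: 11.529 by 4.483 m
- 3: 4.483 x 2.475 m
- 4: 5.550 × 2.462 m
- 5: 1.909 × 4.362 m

Target root-5 ≈ 2.236.
1: 2.147 (Δ0.089)  2: 2.572 (Δ0.336)  3: 1.811 (Δ0.425)  4: 2.254 (Δ0.018)  5: 2.285 (Δ0.049)

4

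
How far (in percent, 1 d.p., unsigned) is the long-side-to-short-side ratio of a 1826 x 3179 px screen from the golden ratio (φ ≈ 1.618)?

Ratio = 3179 / 1826 ≈ 1.7410.
Ideal golden ratio ≈ 1.6180. |1.7410 − 1.6180| / 1.6180 ≈ 7.60% → 7.6%.

7.6%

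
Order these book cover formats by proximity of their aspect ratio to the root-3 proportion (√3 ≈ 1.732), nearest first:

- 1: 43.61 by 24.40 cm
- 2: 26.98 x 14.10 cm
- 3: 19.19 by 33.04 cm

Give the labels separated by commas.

Ratios: 1 = 43.61 / 24.40 ≈ 1.787; 2 = 26.98 / 14.10 ≈ 1.913; 3 = 33.04 / 19.19 ≈ 1.722.
|Δ from 1.732|: 1 0.055; 2 0.181; 3 0.010.

3, 1, 2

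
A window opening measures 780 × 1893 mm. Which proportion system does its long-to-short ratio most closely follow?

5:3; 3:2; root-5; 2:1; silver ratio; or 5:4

silver ratio

1893/780 ≈ 2.427. Nearest candidates are silver ratio (2.414, off by 0.013) and root-5 (2.236, off by 0.191).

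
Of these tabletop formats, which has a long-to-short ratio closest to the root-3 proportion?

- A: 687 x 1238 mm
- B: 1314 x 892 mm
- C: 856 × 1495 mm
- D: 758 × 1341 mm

C

Ratios (long/short): A ≈ 1.802; B ≈ 1.473; C ≈ 1.746; D ≈ 1.769.
root-3 ≈ 1.732; option C is nearest (Δ 0.014).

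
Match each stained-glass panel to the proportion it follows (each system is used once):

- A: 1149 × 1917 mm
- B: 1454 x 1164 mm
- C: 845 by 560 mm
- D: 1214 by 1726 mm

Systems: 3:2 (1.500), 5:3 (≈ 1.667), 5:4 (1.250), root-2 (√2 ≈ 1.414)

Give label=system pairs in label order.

A=5:3, B=5:4, C=3:2, D=root-2

Ratios: A ≈ 1.668; B ≈ 1.249; C ≈ 1.509; D ≈ 1.422.
Targets: 3:2 ≈ 1.500; 5:3 ≈ 1.667; 5:4 ≈ 1.250; root-2 ≈ 1.414.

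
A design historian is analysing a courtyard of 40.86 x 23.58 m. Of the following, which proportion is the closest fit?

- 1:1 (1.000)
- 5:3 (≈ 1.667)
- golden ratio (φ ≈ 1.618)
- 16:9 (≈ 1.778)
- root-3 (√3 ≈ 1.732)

root-3

40.86/23.58 ≈ 1.733. Nearest candidates are root-3 (1.732, off by 0.001) and 16:9 (1.778, off by 0.045).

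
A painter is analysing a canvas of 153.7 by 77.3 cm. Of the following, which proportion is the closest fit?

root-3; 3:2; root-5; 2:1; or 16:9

2:1

153.7/77.3 ≈ 1.988. Nearest candidates are 2:1 (2.000, off by 0.012) and 16:9 (1.778, off by 0.210).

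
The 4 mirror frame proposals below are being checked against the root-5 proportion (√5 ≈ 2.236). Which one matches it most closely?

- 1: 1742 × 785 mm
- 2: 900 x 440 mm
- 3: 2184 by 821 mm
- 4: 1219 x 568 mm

Target root-5 ≈ 2.236.
1: 2.219 (Δ0.017)  2: 2.045 (Δ0.191)  3: 2.660 (Δ0.424)  4: 2.146 (Δ0.090)

1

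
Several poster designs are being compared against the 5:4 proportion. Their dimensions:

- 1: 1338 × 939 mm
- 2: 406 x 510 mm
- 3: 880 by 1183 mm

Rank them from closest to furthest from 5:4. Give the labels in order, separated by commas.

2, 3, 1

1: 1338/939 ≈ 1.425 → |1.425 − 1.250| = 0.175
2: 510/406 ≈ 1.256 → |1.256 − 1.250| = 0.006
3: 1183/880 ≈ 1.344 → |1.344 − 1.250| = 0.094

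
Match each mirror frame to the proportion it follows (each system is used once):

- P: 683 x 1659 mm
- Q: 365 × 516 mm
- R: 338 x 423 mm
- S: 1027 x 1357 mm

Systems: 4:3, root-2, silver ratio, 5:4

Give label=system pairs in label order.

P = 1659/683 ≈ 2.429 → silver ratio (2.414)
Q = 516/365 ≈ 1.414 → root-2 (1.414)
R = 423/338 ≈ 1.251 → 5:4 (1.250)
S = 1357/1027 ≈ 1.321 → 4:3 (1.333)

P=silver ratio, Q=root-2, R=5:4, S=4:3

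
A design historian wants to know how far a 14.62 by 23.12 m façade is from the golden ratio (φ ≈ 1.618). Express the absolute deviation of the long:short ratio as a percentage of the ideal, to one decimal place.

2.3%

Ratio = 23.12 / 14.62 ≈ 1.5814.
Ideal golden ratio ≈ 1.6180. |1.5814 − 1.6180| / 1.6180 ≈ 2.26% → 2.3%.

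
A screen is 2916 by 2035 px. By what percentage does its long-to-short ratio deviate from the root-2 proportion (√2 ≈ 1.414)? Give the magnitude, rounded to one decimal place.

Ratio = 2916 / 2035 ≈ 1.4329.
Ideal root-2 ≈ 1.4142. |1.4329 − 1.4142| / 1.4142 ≈ 1.32% → 1.3%.

1.3%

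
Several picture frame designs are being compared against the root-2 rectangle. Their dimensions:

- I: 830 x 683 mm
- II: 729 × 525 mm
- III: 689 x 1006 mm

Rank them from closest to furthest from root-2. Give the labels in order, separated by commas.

II, III, I

I: 830/683 ≈ 1.215 → |1.215 − 1.414| = 0.199
II: 729/525 ≈ 1.389 → |1.389 − 1.414| = 0.025
III: 1006/689 ≈ 1.460 → |1.460 − 1.414| = 0.046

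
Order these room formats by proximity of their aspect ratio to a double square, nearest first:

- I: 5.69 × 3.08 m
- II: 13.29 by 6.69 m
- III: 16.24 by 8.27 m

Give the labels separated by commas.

Ratios: I = 5.69 / 3.08 ≈ 1.847; II = 13.29 / 6.69 ≈ 1.987; III = 16.24 / 8.27 ≈ 1.964.
|Δ from 2.000|: I 0.153; II 0.013; III 0.036.

II, III, I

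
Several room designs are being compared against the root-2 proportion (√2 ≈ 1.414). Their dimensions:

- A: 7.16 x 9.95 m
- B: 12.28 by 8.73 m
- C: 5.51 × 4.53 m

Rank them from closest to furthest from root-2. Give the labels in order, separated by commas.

A: 9.95/7.16 ≈ 1.390 → |1.390 − 1.414| = 0.024
B: 12.28/8.73 ≈ 1.407 → |1.407 − 1.414| = 0.007
C: 5.51/4.53 ≈ 1.216 → |1.216 − 1.414| = 0.198

B, A, C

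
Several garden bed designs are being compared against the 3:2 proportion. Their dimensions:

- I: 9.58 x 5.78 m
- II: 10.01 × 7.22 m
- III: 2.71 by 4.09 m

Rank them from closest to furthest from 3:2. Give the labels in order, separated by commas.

I: 9.58/5.78 ≈ 1.657 → |1.657 − 1.500| = 0.157
II: 10.01/7.22 ≈ 1.386 → |1.386 − 1.500| = 0.114
III: 4.09/2.71 ≈ 1.509 → |1.509 − 1.500| = 0.009

III, II, I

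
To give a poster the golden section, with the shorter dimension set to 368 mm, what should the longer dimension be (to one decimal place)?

golden ratio ≈ 1.61803.
Longer side = 368 × 1.61803 ≈ 595.435 → 595.4 mm.

595.4 mm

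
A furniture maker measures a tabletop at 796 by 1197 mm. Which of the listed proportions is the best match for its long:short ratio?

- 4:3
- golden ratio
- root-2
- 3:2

1197/796 ≈ 1.504. Nearest candidates are 3:2 (1.500, off by 0.004) and root-2 (1.414, off by 0.090).

3:2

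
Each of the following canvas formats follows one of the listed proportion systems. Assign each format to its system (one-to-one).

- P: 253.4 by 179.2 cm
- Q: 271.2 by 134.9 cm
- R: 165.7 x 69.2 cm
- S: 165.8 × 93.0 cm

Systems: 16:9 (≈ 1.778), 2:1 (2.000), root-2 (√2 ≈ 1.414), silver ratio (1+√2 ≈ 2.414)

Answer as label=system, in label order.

Ratios: P ≈ 1.414; Q ≈ 2.010; R ≈ 2.395; S ≈ 1.783.
Targets: 16:9 ≈ 1.778; 2:1 ≈ 2.000; root-2 ≈ 1.414; silver ratio ≈ 2.414.

P=root-2, Q=2:1, R=silver ratio, S=16:9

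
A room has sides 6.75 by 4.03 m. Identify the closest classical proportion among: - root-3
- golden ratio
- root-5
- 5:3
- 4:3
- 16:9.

Ratio = 6.75 / 4.03 ≈ 1.675.
Distances: root-3 1.732 (Δ 0.057); golden ratio 1.618 (Δ 0.057); root-5 2.236 (Δ 0.561); 5:3 1.667 (Δ 0.008); 4:3 1.333 (Δ 0.342); 16:9 1.778 (Δ 0.103).

5:3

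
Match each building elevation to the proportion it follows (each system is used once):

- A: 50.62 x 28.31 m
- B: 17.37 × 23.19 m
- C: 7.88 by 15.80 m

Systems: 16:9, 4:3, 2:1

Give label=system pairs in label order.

A = 50.62/28.31 ≈ 1.788 → 16:9 (1.778)
B = 23.19/17.37 ≈ 1.335 → 4:3 (1.333)
C = 15.80/7.88 ≈ 2.005 → 2:1 (2.000)

A=16:9, B=4:3, C=2:1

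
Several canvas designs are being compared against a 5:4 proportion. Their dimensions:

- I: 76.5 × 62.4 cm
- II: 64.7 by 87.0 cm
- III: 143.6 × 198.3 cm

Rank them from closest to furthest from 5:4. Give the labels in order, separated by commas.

I, II, III

I: 76.5/62.4 ≈ 1.226 → |1.226 − 1.250| = 0.024
II: 87.0/64.7 ≈ 1.345 → |1.345 − 1.250| = 0.095
III: 198.3/143.6 ≈ 1.381 → |1.381 − 1.250| = 0.131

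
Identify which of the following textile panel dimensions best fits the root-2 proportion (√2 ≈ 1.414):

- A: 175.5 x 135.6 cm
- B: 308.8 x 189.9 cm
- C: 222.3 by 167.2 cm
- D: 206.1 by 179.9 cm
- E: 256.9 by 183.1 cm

E

Target root-2 ≈ 1.414.
A: 1.294 (Δ0.120)  B: 1.626 (Δ0.212)  C: 1.330 (Δ0.084)  D: 1.146 (Δ0.268)  E: 1.403 (Δ0.011)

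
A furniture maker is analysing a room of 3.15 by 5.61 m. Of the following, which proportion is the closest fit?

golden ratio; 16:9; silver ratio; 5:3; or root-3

Ratio = 5.61 / 3.15 ≈ 1.781.
Distances: golden ratio 1.618 (Δ 0.163); 16:9 1.778 (Δ 0.003); silver ratio 2.414 (Δ 0.633); 5:3 1.667 (Δ 0.114); root-3 1.732 (Δ 0.049).

16:9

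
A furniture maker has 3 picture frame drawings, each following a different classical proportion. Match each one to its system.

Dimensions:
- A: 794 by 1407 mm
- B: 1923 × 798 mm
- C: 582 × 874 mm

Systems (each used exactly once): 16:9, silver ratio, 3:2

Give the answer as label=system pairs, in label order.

A=16:9, B=silver ratio, C=3:2

A = 1407/794 ≈ 1.772 → 16:9 (1.778)
B = 1923/798 ≈ 2.410 → silver ratio (2.414)
C = 874/582 ≈ 1.502 → 3:2 (1.500)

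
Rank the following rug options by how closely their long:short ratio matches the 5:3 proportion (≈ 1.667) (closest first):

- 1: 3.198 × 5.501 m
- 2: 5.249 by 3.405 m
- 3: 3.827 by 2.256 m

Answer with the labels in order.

3, 1, 2

Ratios: 1 = 5.501 / 3.198 ≈ 1.720; 2 = 5.249 / 3.405 ≈ 1.542; 3 = 3.827 / 2.256 ≈ 1.696.
|Δ from 1.667|: 1 0.053; 2 0.125; 3 0.029.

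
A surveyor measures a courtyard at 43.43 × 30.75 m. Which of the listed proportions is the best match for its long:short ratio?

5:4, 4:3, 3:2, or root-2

root-2

Ratio = 43.43 / 30.75 ≈ 1.412.
Distances: 5:4 1.250 (Δ 0.162); 4:3 1.333 (Δ 0.079); 3:2 1.500 (Δ 0.088); root-2 1.414 (Δ 0.002).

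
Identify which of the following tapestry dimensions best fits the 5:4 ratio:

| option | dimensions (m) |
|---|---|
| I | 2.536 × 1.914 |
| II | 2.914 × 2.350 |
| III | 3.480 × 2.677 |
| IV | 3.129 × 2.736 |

II

Target 5:4 ≈ 1.250.
I: 1.325 (Δ0.075)  II: 1.240 (Δ0.010)  III: 1.300 (Δ0.050)  IV: 1.144 (Δ0.106)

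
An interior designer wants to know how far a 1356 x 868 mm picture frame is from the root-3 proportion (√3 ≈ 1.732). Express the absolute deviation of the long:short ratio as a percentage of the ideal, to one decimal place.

9.8%

Ratio = 1356 / 868 ≈ 1.5622.
Ideal root-3 ≈ 1.7321. |1.5622 − 1.7321| / 1.7321 ≈ 9.81% → 9.8%.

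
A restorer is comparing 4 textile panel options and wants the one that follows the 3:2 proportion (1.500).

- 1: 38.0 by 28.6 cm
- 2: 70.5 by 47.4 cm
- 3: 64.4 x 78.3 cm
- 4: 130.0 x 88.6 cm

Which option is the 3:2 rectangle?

Target 3:2 ≈ 1.500.
1: 1.329 (Δ0.171)  2: 1.487 (Δ0.013)  3: 1.216 (Δ0.284)  4: 1.467 (Δ0.033)

2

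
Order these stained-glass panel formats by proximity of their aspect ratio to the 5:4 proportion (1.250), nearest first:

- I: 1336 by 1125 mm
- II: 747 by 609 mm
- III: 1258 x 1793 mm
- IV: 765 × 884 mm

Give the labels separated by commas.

Ratios: I = 1336 / 1125 ≈ 1.188; II = 747 / 609 ≈ 1.227; III = 1793 / 1258 ≈ 1.425; IV = 884 / 765 ≈ 1.156.
|Δ from 1.250|: I 0.062; II 0.023; III 0.175; IV 0.094.

II, I, IV, III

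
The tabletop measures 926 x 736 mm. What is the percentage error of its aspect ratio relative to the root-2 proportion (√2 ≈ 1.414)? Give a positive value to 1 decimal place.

11.0%

Ratio = 926 / 736 ≈ 1.2582.
Ideal root-2 ≈ 1.4142. |1.2582 − 1.4142| / 1.4142 ≈ 11.03% → 11.0%.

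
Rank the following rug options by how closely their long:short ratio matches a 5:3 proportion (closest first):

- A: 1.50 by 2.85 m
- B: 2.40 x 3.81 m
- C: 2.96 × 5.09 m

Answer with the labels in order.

A: 2.85/1.50 ≈ 1.900 → |1.900 − 1.667| = 0.233
B: 3.81/2.40 ≈ 1.588 → |1.588 − 1.667| = 0.079
C: 5.09/2.96 ≈ 1.720 → |1.720 − 1.667| = 0.053

C, B, A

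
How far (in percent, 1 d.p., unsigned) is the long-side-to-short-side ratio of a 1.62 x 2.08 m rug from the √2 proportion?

9.2%

Ratio = 2.08 / 1.62 ≈ 1.2840.
Ideal root-2 ≈ 1.4142. |1.2840 − 1.4142| / 1.4142 ≈ 9.21% → 9.2%.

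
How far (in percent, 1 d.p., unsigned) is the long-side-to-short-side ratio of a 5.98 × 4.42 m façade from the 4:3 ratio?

Ratio = 5.98 / 4.42 ≈ 1.3529.
Ideal 4:3 ≈ 1.3333. |1.3529 − 1.3333| / 1.3333 ≈ 1.47% → 1.5%.

1.5%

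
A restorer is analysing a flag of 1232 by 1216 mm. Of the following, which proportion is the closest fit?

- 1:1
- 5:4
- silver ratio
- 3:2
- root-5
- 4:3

1:1

1232/1216 ≈ 1.013. Nearest candidates are 1:1 (1.000, off by 0.013) and 5:4 (1.250, off by 0.237).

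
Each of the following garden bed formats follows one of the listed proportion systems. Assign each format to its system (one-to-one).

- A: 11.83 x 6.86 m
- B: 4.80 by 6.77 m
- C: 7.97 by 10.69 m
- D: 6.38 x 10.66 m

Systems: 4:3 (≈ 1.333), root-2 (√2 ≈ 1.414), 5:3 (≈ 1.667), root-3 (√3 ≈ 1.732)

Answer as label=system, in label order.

Ratios: A ≈ 1.724; B ≈ 1.410; C ≈ 1.341; D ≈ 1.671.
Targets: 4:3 ≈ 1.333; root-2 ≈ 1.414; 5:3 ≈ 1.667; root-3 ≈ 1.732.

A=root-3, B=root-2, C=4:3, D=5:3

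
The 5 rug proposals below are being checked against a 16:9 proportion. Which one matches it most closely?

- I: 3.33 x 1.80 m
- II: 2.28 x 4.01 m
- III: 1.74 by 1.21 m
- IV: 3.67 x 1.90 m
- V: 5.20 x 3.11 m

Ratios (long/short): I ≈ 1.850; II ≈ 1.759; III ≈ 1.438; IV ≈ 1.932; V ≈ 1.672.
16:9 ≈ 1.778; option II is nearest (Δ 0.019).

II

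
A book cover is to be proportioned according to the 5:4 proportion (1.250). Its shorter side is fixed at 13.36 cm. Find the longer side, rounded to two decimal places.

5:4 = 1.25000.
Longer side = 13.36 × 1.25000 ≈ 16.7000 → 16.70 cm.

16.70 cm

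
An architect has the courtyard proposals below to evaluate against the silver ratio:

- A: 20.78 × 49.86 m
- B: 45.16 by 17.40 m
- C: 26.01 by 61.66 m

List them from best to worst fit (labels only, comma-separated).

Ratios: A = 49.86 / 20.78 ≈ 2.399; B = 45.16 / 17.40 ≈ 2.595; C = 61.66 / 26.01 ≈ 2.371.
|Δ from 2.414|: A 0.015; B 0.181; C 0.043.

A, C, B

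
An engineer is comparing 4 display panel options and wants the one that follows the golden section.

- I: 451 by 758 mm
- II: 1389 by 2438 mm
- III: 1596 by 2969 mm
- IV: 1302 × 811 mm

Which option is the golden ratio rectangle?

IV

Target golden ratio ≈ 1.618.
I: 1.681 (Δ0.063)  II: 1.755 (Δ0.137)  III: 1.860 (Δ0.242)  IV: 1.605 (Δ0.013)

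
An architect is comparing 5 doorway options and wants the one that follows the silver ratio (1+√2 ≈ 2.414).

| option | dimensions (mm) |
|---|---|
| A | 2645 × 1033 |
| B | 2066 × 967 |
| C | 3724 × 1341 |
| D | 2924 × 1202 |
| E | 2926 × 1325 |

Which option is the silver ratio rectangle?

Target silver ratio ≈ 2.414.
A: 2.561 (Δ0.147)  B: 2.137 (Δ0.277)  C: 2.777 (Δ0.363)  D: 2.433 (Δ0.019)  E: 2.208 (Δ0.206)

D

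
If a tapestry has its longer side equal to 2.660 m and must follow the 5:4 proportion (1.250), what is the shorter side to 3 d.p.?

2.128 m

5:4 = 1.25000.
Shorter side = 2.660 ÷ 1.25000 ≈ 2.12800 → 2.128 m.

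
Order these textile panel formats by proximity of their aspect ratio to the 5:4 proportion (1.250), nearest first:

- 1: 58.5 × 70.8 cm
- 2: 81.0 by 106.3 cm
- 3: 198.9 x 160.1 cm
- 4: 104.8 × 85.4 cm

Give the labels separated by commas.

Ratios: 1 = 70.8 / 58.5 ≈ 1.210; 2 = 106.3 / 81.0 ≈ 1.312; 3 = 198.9 / 160.1 ≈ 1.242; 4 = 104.8 / 85.4 ≈ 1.227.
|Δ from 1.250|: 1 0.040; 2 0.062; 3 0.008; 4 0.023.

3, 4, 1, 2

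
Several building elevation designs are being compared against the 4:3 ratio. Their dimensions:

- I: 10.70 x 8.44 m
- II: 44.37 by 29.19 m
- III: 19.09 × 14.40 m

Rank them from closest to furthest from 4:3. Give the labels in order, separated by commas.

Ratios: I = 10.70 / 8.44 ≈ 1.268; II = 44.37 / 29.19 ≈ 1.520; III = 19.09 / 14.40 ≈ 1.326.
|Δ from 1.333|: I 0.065; II 0.187; III 0.007.

III, I, II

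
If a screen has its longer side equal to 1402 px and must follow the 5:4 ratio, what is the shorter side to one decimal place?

5:4 = 1.25000.
Shorter side = 1402 ÷ 1.25000 ≈ 1121.600 → 1121.6 px.

1121.6 px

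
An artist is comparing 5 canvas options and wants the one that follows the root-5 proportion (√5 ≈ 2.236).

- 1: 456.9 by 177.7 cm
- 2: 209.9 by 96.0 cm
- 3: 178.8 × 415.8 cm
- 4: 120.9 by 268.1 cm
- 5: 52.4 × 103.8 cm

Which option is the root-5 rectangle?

Target root-5 ≈ 2.236.
1: 2.571 (Δ0.335)  2: 2.186 (Δ0.050)  3: 2.326 (Δ0.090)  4: 2.218 (Δ0.018)  5: 1.981 (Δ0.255)

4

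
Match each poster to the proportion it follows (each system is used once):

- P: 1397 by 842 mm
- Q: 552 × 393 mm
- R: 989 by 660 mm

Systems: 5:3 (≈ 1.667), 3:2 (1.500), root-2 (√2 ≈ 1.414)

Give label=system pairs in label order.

P = 1397/842 ≈ 1.659 → 5:3 (1.667)
Q = 552/393 ≈ 1.405 → root-2 (1.414)
R = 989/660 ≈ 1.498 → 3:2 (1.500)

P=5:3, Q=root-2, R=3:2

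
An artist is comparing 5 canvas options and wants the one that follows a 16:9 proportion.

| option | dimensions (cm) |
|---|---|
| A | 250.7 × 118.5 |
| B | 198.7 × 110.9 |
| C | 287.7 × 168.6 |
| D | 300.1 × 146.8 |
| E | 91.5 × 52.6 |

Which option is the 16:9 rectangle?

Ratios (long/short): A ≈ 2.116; B ≈ 1.792; C ≈ 1.706; D ≈ 2.044; E ≈ 1.740.
16:9 ≈ 1.778; option B is nearest (Δ 0.014).

B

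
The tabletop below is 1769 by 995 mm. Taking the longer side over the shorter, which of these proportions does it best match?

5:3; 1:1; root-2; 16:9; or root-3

16:9

Ratio = 1769 / 995 ≈ 1.778.
Distances: 5:3 1.667 (Δ 0.111); 1:1 1.000 (Δ 0.778); root-2 1.414 (Δ 0.364); 16:9 1.778 (Δ 0.000); root-3 1.732 (Δ 0.046).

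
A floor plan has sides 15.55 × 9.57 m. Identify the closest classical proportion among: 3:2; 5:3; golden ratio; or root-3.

golden ratio

15.55/9.57 ≈ 1.625. Nearest candidates are golden ratio (1.618, off by 0.007) and 5:3 (1.667, off by 0.042).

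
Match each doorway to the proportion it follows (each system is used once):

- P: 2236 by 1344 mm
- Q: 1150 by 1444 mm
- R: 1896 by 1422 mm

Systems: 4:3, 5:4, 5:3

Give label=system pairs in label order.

P = 2236/1344 ≈ 1.664 → 5:3 (1.667)
Q = 1444/1150 ≈ 1.256 → 5:4 (1.250)
R = 1896/1422 ≈ 1.333 → 4:3 (1.333)

P=5:3, Q=5:4, R=4:3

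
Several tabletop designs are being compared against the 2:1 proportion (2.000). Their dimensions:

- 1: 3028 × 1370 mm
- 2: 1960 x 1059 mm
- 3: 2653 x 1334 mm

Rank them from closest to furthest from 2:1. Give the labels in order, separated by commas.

3, 2, 1

Ratios: 1 = 3028 / 1370 ≈ 2.210; 2 = 1960 / 1059 ≈ 1.851; 3 = 2653 / 1334 ≈ 1.989.
|Δ from 2.000|: 1 0.210; 2 0.149; 3 0.011.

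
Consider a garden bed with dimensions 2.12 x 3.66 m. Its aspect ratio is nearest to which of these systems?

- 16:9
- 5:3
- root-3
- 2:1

Ratio = 3.66 / 2.12 ≈ 1.726.
Distances: 16:9 1.778 (Δ 0.052); 5:3 1.667 (Δ 0.059); root-3 1.732 (Δ 0.006); 2:1 2.000 (Δ 0.274).

root-3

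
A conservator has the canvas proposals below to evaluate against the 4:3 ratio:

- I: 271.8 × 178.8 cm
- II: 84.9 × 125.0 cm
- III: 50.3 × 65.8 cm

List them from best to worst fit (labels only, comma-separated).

III, II, I

I: 271.8/178.8 ≈ 1.520 → |1.520 − 1.333| = 0.187
II: 125.0/84.9 ≈ 1.472 → |1.472 − 1.333| = 0.139
III: 65.8/50.3 ≈ 1.308 → |1.308 − 1.333| = 0.025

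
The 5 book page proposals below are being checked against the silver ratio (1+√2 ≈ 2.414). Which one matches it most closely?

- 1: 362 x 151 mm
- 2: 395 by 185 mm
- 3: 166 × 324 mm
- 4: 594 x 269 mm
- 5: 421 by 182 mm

1

Ratios (long/short): 1 ≈ 2.397; 2 ≈ 2.135; 3 ≈ 1.952; 4 ≈ 2.208; 5 ≈ 2.313.
silver ratio ≈ 2.414; option 1 is nearest (Δ 0.017).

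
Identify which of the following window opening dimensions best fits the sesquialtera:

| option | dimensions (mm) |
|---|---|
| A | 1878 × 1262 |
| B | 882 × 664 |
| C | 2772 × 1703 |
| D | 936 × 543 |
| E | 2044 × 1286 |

Target 3:2 ≈ 1.500.
A: 1.488 (Δ0.012)  B: 1.328 (Δ0.172)  C: 1.628 (Δ0.128)  D: 1.724 (Δ0.224)  E: 1.589 (Δ0.089)

A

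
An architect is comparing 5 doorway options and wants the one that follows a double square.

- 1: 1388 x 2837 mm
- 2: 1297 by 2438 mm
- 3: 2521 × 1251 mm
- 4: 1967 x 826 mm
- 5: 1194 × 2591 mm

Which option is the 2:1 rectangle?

3

Target 2:1 ≈ 2.000.
1: 2.044 (Δ0.044)  2: 1.880 (Δ0.120)  3: 2.015 (Δ0.015)  4: 2.381 (Δ0.381)  5: 2.170 (Δ0.170)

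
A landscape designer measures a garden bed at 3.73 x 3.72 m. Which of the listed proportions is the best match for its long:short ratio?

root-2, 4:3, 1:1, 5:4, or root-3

1:1

Ratio = 3.73 / 3.72 ≈ 1.003.
Distances: root-2 1.414 (Δ 0.411); 4:3 1.333 (Δ 0.330); 1:1 1.000 (Δ 0.003); 5:4 1.250 (Δ 0.247); root-3 1.732 (Δ 0.729).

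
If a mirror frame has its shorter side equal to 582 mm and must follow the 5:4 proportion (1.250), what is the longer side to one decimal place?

727.5 mm

5:4 = 1.25000.
Longer side = 582 × 1.25000 ≈ 727.500 → 727.5 mm.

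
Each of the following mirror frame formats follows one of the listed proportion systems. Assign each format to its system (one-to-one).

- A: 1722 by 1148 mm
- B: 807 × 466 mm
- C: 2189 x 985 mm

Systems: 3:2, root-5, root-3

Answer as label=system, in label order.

A=3:2, B=root-3, C=root-5

Ratios: A ≈ 1.500; B ≈ 1.732; C ≈ 2.222.
Targets: 3:2 ≈ 1.500; root-5 ≈ 2.236; root-3 ≈ 1.732.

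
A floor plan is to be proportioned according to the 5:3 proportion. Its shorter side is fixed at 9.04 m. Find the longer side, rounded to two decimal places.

5:3 ≈ 1.66667.
Longer side = 9.04 × 1.66667 ≈ 15.0667 → 15.07 m.

15.07 m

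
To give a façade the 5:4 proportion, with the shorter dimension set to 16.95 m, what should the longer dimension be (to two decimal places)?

21.19 m

5:4 = 1.25000.
Longer side = 16.95 × 1.25000 ≈ 21.1875 → 21.19 m.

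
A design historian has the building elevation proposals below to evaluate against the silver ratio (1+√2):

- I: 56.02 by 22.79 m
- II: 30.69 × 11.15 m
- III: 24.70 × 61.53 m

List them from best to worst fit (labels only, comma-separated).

I, III, II

I: 56.02/22.79 ≈ 2.458 → |2.458 − 2.414| = 0.044
II: 30.69/11.15 ≈ 2.752 → |2.752 − 2.414| = 0.338
III: 61.53/24.70 ≈ 2.491 → |2.491 − 2.414| = 0.077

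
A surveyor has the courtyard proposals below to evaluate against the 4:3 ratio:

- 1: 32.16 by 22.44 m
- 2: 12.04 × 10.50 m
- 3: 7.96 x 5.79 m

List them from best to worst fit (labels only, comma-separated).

3, 1, 2

Ratios: 1 = 32.16 / 22.44 ≈ 1.433; 2 = 12.04 / 10.50 ≈ 1.147; 3 = 7.96 / 5.79 ≈ 1.375.
|Δ from 1.333|: 1 0.100; 2 0.186; 3 0.042.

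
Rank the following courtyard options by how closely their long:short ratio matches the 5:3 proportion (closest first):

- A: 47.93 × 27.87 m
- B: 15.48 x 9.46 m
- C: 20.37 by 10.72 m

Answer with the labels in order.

B, A, C

Ratios: A = 47.93 / 27.87 ≈ 1.720; B = 15.48 / 9.46 ≈ 1.636; C = 20.37 / 10.72 ≈ 1.900.
|Δ from 1.667|: A 0.053; B 0.031; C 0.233.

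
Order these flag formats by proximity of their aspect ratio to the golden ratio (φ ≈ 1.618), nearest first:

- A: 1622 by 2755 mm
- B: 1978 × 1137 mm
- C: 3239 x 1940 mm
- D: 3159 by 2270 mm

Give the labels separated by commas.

Ratios: A = 2755 / 1622 ≈ 1.699; B = 1978 / 1137 ≈ 1.740; C = 3239 / 1940 ≈ 1.670; D = 3159 / 2270 ≈ 1.392.
|Δ from 1.618|: A 0.081; B 0.122; C 0.052; D 0.226.

C, A, B, D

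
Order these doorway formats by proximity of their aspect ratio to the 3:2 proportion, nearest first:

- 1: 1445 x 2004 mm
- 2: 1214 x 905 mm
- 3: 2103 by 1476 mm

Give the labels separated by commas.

Ratios: 1 = 2004 / 1445 ≈ 1.387; 2 = 1214 / 905 ≈ 1.341; 3 = 2103 / 1476 ≈ 1.425.
|Δ from 1.500|: 1 0.113; 2 0.159; 3 0.075.

3, 1, 2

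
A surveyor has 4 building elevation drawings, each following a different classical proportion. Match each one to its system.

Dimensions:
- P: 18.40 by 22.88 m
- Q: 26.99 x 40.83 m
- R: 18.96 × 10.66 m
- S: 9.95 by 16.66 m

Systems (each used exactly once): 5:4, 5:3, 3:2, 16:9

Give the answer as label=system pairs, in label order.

P = 22.88/18.40 ≈ 1.243 → 5:4 (1.250)
Q = 40.83/26.99 ≈ 1.513 → 3:2 (1.500)
R = 18.96/10.66 ≈ 1.779 → 16:9 (1.778)
S = 16.66/9.95 ≈ 1.674 → 5:3 (1.667)

P=5:4, Q=3:2, R=16:9, S=5:3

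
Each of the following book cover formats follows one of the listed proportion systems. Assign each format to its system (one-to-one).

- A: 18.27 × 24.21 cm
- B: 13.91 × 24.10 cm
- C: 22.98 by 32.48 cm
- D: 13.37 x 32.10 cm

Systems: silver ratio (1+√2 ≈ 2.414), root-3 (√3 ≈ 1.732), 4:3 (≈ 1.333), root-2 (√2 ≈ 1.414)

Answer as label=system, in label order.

Ratios: A ≈ 1.325; B ≈ 1.733; C ≈ 1.413; D ≈ 2.401.
Targets: silver ratio ≈ 2.414; root-3 ≈ 1.732; 4:3 ≈ 1.333; root-2 ≈ 1.414.

A=4:3, B=root-3, C=root-2, D=silver ratio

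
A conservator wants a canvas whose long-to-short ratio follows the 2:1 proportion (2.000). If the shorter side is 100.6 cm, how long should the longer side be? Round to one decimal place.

201.2 cm

2:1 = 2.00000.
Longer side = 100.6 × 2.00000 ≈ 201.200 → 201.2 cm.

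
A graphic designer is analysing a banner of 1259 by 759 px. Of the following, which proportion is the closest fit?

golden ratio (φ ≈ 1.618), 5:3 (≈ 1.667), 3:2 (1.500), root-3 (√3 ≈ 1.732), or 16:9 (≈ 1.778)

1259/759 ≈ 1.659. Nearest candidates are 5:3 (1.667, off by 0.008) and golden ratio (1.618, off by 0.041).

5:3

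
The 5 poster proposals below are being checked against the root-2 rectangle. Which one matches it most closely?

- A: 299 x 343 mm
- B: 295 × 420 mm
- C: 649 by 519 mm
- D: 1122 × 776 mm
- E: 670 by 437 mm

Target root-2 ≈ 1.414.
A: 1.147 (Δ0.267)  B: 1.424 (Δ0.010)  C: 1.250 (Δ0.164)  D: 1.446 (Δ0.032)  E: 1.533 (Δ0.119)

B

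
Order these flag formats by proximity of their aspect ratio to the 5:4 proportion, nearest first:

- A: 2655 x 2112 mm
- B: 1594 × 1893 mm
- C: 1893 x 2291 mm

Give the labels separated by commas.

A, C, B

Ratios: A = 2655 / 2112 ≈ 1.257; B = 1893 / 1594 ≈ 1.188; C = 2291 / 1893 ≈ 1.210.
|Δ from 1.250|: A 0.007; B 0.062; C 0.040.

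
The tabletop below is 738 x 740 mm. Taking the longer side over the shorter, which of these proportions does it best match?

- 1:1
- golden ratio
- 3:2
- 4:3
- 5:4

1:1

Ratio = 740 / 738 ≈ 1.003.
Distances: 1:1 1.000 (Δ 0.003); golden ratio 1.618 (Δ 0.615); 3:2 1.500 (Δ 0.497); 4:3 1.333 (Δ 0.330); 5:4 1.250 (Δ 0.247).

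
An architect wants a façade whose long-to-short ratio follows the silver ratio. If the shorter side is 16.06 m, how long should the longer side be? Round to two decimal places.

silver ratio ≈ 2.41421.
Longer side = 16.06 × 2.41421 ≈ 38.7722 → 38.77 m.

38.77 m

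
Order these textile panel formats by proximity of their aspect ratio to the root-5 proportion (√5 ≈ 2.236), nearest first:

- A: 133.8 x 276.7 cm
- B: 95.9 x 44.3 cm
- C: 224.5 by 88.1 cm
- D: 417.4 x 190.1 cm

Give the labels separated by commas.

A: 276.7/133.8 ≈ 2.068 → |2.068 − 2.236| = 0.168
B: 95.9/44.3 ≈ 2.165 → |2.165 − 2.236| = 0.071
C: 224.5/88.1 ≈ 2.548 → |2.548 − 2.236| = 0.312
D: 417.4/190.1 ≈ 2.196 → |2.196 − 2.236| = 0.040

D, B, A, C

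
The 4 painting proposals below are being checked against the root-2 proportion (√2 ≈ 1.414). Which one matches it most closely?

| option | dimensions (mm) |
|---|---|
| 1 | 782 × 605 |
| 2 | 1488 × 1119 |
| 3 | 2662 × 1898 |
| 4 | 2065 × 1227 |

3

Target root-2 ≈ 1.414.
1: 1.293 (Δ0.121)  2: 1.330 (Δ0.084)  3: 1.403 (Δ0.011)  4: 1.683 (Δ0.269)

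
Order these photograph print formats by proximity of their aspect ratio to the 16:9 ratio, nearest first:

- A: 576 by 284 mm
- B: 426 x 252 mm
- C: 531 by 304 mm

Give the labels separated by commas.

A: 576/284 ≈ 2.028 → |2.028 − 1.778| = 0.250
B: 426/252 ≈ 1.690 → |1.690 − 1.778| = 0.088
C: 531/304 ≈ 1.747 → |1.747 − 1.778| = 0.031

C, B, A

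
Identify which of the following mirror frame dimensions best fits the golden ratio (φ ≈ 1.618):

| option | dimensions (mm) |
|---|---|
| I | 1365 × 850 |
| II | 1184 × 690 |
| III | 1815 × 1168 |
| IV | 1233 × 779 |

Target golden ratio ≈ 1.618.
I: 1.606 (Δ0.012)  II: 1.716 (Δ0.098)  III: 1.554 (Δ0.064)  IV: 1.583 (Δ0.035)

I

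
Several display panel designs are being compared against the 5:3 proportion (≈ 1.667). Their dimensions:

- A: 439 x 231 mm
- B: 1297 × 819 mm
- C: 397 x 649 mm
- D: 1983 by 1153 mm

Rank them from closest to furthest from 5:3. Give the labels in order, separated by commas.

Ratios: A = 439 / 231 ≈ 1.900; B = 1297 / 819 ≈ 1.584; C = 649 / 397 ≈ 1.635; D = 1983 / 1153 ≈ 1.720.
|Δ from 1.667|: A 0.233; B 0.083; C 0.032; D 0.053.

C, D, B, A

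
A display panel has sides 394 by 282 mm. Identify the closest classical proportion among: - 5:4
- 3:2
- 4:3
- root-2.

Ratio = 394 / 282 ≈ 1.397.
Distances: 5:4 1.250 (Δ 0.147); 3:2 1.500 (Δ 0.103); 4:3 1.333 (Δ 0.064); root-2 1.414 (Δ 0.017).

root-2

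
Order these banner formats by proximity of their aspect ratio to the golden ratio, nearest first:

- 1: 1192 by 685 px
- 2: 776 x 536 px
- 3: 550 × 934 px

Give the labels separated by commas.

Ratios: 1 = 1192 / 685 ≈ 1.740; 2 = 776 / 536 ≈ 1.448; 3 = 934 / 550 ≈ 1.698.
|Δ from 1.618|: 1 0.122; 2 0.170; 3 0.080.

3, 1, 2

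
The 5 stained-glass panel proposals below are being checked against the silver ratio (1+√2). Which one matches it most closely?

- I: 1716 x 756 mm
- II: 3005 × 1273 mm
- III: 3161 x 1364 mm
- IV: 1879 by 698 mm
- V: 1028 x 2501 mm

Target silver ratio ≈ 2.414.
I: 2.270 (Δ0.144)  II: 2.361 (Δ0.053)  III: 2.317 (Δ0.097)  IV: 2.692 (Δ0.278)  V: 2.433 (Δ0.019)

V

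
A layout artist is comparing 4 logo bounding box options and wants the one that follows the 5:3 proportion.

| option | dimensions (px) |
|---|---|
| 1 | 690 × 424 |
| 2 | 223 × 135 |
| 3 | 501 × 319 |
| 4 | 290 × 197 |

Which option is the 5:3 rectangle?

Ratios (long/short): 1 ≈ 1.627; 2 ≈ 1.652; 3 ≈ 1.571; 4 ≈ 1.472.
5:3 ≈ 1.667; option 2 is nearest (Δ 0.015).

2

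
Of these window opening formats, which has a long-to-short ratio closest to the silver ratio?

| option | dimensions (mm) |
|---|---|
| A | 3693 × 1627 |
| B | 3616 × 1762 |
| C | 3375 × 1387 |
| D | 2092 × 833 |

C

Ratios (long/short): A ≈ 2.270; B ≈ 2.052; C ≈ 2.433; D ≈ 2.511.
silver ratio ≈ 2.414; option C is nearest (Δ 0.019).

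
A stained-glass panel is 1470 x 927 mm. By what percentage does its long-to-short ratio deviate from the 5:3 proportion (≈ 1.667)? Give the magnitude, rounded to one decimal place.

Ratio = 1470 / 927 ≈ 1.5858.
Ideal 5:3 ≈ 1.6667. |1.5858 − 1.6667| / 1.6667 ≈ 4.85% → 4.9%.

4.9%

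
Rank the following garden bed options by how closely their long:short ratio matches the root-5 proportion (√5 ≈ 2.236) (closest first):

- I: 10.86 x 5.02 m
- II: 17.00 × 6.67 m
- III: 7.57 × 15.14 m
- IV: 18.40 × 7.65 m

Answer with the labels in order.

Ratios: I = 10.86 / 5.02 ≈ 2.163; II = 17.00 / 6.67 ≈ 2.549; III = 15.14 / 7.57 ≈ 2.000; IV = 18.40 / 7.65 ≈ 2.405.
|Δ from 2.236|: I 0.073; II 0.313; III 0.236; IV 0.169.

I, IV, III, II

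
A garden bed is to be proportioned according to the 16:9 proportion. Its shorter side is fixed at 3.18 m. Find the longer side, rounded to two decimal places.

5.65 m

16:9 ≈ 1.77778.
Longer side = 3.18 × 1.77778 ≈ 5.6533 → 5.65 m.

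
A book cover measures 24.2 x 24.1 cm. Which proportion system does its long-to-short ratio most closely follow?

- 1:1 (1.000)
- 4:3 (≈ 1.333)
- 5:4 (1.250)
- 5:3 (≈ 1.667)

Ratio = 24.2 / 24.1 ≈ 1.004.
Distances: 1:1 1.000 (Δ 0.004); 4:3 1.333 (Δ 0.329); 5:4 1.250 (Δ 0.246); 5:3 1.667 (Δ 0.663).

1:1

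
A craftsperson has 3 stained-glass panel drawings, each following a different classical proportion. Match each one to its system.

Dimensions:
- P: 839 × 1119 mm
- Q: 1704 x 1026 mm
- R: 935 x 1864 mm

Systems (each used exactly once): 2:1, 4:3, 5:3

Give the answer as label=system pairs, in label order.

P=4:3, Q=5:3, R=2:1

Ratios: P ≈ 1.334; Q ≈ 1.661; R ≈ 1.994.
Targets: 2:1 ≈ 2.000; 4:3 ≈ 1.333; 5:3 ≈ 1.667.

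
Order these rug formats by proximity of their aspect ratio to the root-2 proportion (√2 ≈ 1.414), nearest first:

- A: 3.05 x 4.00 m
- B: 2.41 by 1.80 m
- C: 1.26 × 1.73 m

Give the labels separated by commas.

A: 4.00/3.05 ≈ 1.311 → |1.311 − 1.414| = 0.103
B: 2.41/1.80 ≈ 1.339 → |1.339 − 1.414| = 0.075
C: 1.73/1.26 ≈ 1.373 → |1.373 − 1.414| = 0.041

C, B, A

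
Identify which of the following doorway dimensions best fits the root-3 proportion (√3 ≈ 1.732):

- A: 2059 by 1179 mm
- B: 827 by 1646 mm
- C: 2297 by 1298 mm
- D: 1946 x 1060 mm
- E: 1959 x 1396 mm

A

Ratios (long/short): A ≈ 1.746; B ≈ 1.990; C ≈ 1.770; D ≈ 1.836; E ≈ 1.403.
root-3 ≈ 1.732; option A is nearest (Δ 0.014).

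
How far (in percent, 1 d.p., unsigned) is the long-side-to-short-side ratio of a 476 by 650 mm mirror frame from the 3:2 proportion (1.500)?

9.0%

Ratio = 650 / 476 ≈ 1.3655.
Ideal 3:2 = 1.5000. |1.3655 − 1.5000| / 1.5000 ≈ 8.97% → 9.0%.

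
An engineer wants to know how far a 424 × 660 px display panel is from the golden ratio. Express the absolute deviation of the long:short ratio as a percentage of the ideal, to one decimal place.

3.8%

Ratio = 660 / 424 ≈ 1.5566.
Ideal golden ratio ≈ 1.6180. |1.5566 − 1.6180| / 1.6180 ≈ 3.79% → 3.8%.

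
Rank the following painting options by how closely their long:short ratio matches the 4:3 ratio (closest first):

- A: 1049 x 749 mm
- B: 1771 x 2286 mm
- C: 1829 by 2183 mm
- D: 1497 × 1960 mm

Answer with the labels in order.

D, B, A, C

Ratios: A = 1049 / 749 ≈ 1.401; B = 2286 / 1771 ≈ 1.291; C = 2183 / 1829 ≈ 1.194; D = 1960 / 1497 ≈ 1.309.
|Δ from 1.333|: A 0.068; B 0.042; C 0.139; D 0.024.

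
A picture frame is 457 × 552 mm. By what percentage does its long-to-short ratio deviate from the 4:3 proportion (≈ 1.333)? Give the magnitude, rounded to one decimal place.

Ratio = 552 / 457 ≈ 1.2079.
Ideal 4:3 ≈ 1.3333. |1.2079 − 1.3333| / 1.3333 ≈ 9.41% → 9.4%.

9.4%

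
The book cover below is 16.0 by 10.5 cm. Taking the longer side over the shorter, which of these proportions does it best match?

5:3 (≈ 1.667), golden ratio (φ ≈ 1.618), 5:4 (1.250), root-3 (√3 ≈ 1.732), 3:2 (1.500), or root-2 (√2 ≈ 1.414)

3:2

Ratio = 16.0 / 10.5 ≈ 1.524.
Distances: 5:3 1.667 (Δ 0.143); golden ratio 1.618 (Δ 0.094); 5:4 1.250 (Δ 0.274); root-3 1.732 (Δ 0.208); 3:2 1.500 (Δ 0.024); root-2 1.414 (Δ 0.110).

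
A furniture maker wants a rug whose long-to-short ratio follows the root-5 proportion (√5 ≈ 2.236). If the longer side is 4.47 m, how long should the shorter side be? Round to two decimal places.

2.00 m

root-5 ≈ 2.23607.
Shorter side = 4.47 ÷ 2.23607 ≈ 1.9990 → 2.00 m.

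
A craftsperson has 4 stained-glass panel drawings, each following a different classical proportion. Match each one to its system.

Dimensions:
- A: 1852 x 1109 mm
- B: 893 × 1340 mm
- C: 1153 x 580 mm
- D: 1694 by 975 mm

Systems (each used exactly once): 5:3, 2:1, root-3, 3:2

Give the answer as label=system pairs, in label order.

A=5:3, B=3:2, C=2:1, D=root-3

A = 1852/1109 ≈ 1.670 → 5:3 (1.667)
B = 1340/893 ≈ 1.501 → 3:2 (1.500)
C = 1153/580 ≈ 1.988 → 2:1 (2.000)
D = 1694/975 ≈ 1.737 → root-3 (1.732)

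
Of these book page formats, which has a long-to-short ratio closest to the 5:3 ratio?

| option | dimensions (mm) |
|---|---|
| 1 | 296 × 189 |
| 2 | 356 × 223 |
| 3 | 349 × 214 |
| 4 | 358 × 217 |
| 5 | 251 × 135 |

4

Ratios (long/short): 1 ≈ 1.566; 2 ≈ 1.596; 3 ≈ 1.631; 4 ≈ 1.650; 5 ≈ 1.859.
5:3 ≈ 1.667; option 4 is nearest (Δ 0.017).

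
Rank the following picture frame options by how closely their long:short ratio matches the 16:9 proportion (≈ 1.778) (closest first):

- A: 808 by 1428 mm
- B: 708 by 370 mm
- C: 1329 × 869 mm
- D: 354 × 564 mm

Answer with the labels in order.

A, B, D, C

Ratios: A = 1428 / 808 ≈ 1.767; B = 708 / 370 ≈ 1.914; C = 1329 / 869 ≈ 1.529; D = 564 / 354 ≈ 1.593.
|Δ from 1.778|: A 0.011; B 0.136; C 0.249; D 0.185.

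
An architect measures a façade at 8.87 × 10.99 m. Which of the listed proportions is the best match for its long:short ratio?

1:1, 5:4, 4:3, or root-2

10.99/8.87 ≈ 1.239. Nearest candidates are 5:4 (1.250, off by 0.011) and 4:3 (1.333, off by 0.094).

5:4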